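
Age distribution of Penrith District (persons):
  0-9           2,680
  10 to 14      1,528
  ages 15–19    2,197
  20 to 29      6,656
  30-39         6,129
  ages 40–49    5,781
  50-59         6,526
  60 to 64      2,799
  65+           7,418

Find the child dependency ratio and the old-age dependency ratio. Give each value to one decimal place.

Youth dependency ratio: 14.0
Old-age dependency ratio: 24.7

0–14: 2,680 + 1,528 = 4,208
15–64: 2,197 + 6,656 + 6,129 + 5,781 + 6,526 + 2,799 = 30,088
65+: 7,418
Youth dependency ratio = 4,208 / 30,088 × 100 = 14.0
Old-age dependency ratio = 7,418 / 30,088 × 100 = 24.7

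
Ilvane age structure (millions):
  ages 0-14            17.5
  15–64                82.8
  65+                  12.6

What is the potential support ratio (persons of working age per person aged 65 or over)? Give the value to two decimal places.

Potential support ratio: 6.57

Potential support ratio = 82.8 / 12.6 = 6.57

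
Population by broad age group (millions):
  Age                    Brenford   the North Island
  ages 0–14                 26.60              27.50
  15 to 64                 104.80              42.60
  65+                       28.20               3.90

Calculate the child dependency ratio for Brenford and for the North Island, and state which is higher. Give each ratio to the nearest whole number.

Brenford: 25
the North Island: 65
Higher: the North Island

Brenford: 26.60 / 104.80 × 100 = 25
the North Island: 27.50 / 42.60 × 100 = 65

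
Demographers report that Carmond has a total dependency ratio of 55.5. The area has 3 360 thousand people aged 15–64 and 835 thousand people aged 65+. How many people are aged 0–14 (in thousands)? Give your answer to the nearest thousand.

Total dependency ratio = (youth + elderly) / working-age × 100
55.5 = (Y + 835) / 3 360 × 100
⇒ 1 030

Aged 0–14: 1 030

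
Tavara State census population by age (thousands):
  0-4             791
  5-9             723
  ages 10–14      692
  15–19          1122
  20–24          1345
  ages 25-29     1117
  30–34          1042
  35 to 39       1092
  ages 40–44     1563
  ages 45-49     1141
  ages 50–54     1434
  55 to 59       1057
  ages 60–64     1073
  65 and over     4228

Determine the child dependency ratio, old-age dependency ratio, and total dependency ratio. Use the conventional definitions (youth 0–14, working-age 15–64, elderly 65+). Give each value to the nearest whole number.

Youth dependency ratio: 18
Old-age dependency ratio: 35
Total dependency ratio: 54

0–14: 791 + 723 + 692 = 2206
15–64: 1122 + 1345 + 1117 + 1042 + 1092 + 1563 + 1141 + 1434 + 1057 + 1073 = 11986
65+: 4228
Youth dependency ratio = 2206 / 11986 × 100 = 18
Old-age dependency ratio = 4228 / 11986 × 100 = 35
Total dependency ratio = (2206 + 4228) / 11986 × 100 = 6434 / 11986 × 100 = 54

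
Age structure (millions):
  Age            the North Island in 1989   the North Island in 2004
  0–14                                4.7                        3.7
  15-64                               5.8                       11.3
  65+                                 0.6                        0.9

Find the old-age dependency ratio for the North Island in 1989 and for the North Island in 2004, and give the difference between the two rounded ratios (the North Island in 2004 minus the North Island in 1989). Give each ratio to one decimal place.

the North Island in 1989: 10.3
the North Island in 2004: 8.0
Difference: -2.3

the North Island in 1989: 0.6 / 5.8 × 100 = 10.3
the North Island in 2004: 0.9 / 11.3 × 100 = 8.0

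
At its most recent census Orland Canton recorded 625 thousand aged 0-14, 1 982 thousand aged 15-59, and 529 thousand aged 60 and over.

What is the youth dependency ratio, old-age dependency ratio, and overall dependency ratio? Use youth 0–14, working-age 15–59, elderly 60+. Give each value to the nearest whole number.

Youth dependency ratio: 32
Old-age dependency ratio: 27
Total dependency ratio: 58

Youth dependency ratio = 625 / 1 982 × 100 = 32
Old-age dependency ratio = 529 / 1 982 × 100 = 27
Total dependency ratio = (625 + 529) / 1 982 × 100 = 1 154 / 1 982 × 100 = 58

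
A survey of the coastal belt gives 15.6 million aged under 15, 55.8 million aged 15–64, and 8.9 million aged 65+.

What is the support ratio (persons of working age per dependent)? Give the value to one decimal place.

Support ratio: 2.3

Support ratio = 55.8 / (15.6 + 8.9) = 55.8 / 24.5 = 2.3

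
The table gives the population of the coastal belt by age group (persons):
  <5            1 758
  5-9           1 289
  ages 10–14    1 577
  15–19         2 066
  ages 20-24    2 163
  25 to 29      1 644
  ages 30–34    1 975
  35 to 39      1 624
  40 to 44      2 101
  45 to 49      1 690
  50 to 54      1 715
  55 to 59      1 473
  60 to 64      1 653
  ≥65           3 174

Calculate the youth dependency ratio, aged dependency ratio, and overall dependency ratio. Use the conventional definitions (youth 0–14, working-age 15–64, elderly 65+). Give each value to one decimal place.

Youth dependency ratio: 25.5
Old-age dependency ratio: 17.5
Total dependency ratio: 43.1

0–14: 1 758 + 1 289 + 1 577 = 4 624
15–64: 2 066 + 2 163 + 1 644 + 1 975 + 1 624 + 2 101 + 1 690 + 1 715 + 1 473 + 1 653 = 18 104
65+: 3 174
Youth dependency ratio = 4 624 / 18 104 × 100 = 25.5
Old-age dependency ratio = 3 174 / 18 104 × 100 = 17.5
Total dependency ratio = (4 624 + 3 174) / 18 104 × 100 = 7 798 / 18 104 × 100 = 43.1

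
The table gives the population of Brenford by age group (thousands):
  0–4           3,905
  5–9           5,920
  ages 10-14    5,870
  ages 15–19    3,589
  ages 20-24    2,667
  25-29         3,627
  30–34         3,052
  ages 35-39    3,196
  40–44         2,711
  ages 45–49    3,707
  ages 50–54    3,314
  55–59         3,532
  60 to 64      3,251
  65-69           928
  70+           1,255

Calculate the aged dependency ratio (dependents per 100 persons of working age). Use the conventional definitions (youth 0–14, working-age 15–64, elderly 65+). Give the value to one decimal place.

0–14: 3,905 + 5,920 + 5,870 = 15,695
15–64: 3,589 + 2,667 + 3,627 + 3,052 + 3,196 + 2,711 + 3,707 + 3,314 + 3,532 + 3,251 = 32,646
65+: 928 + 1,255 = 2,183
Old-age dependency ratio = 2,183 / 32,646 × 100 = 6.7

Old-age dependency ratio: 6.7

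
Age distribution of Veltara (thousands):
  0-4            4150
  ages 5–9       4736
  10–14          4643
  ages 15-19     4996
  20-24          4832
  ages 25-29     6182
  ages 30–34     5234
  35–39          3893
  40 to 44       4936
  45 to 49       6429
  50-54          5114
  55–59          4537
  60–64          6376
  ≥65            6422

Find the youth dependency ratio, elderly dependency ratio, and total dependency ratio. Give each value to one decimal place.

Youth dependency ratio: 25.8
Old-age dependency ratio: 12.2
Total dependency ratio: 38.0

0–14: 4150 + 4736 + 4643 = 13529
15–64: 4996 + 4832 + 6182 + 5234 + 3893 + 4936 + 6429 + 5114 + 4537 + 6376 = 52529
65+: 6422
Youth dependency ratio = 13529 / 52529 × 100 = 25.8
Old-age dependency ratio = 6422 / 52529 × 100 = 12.2
Total dependency ratio = (13529 + 6422) / 52529 × 100 = 19951 / 52529 × 100 = 38.0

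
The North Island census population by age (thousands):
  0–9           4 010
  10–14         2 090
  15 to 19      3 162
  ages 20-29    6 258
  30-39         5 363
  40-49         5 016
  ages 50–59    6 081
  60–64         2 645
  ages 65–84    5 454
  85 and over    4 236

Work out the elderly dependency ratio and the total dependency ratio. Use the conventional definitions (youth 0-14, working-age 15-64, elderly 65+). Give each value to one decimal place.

Old-age dependency ratio: 34.0
Total dependency ratio: 55.4

0–14: 4 010 + 2 090 = 6 100
15–64: 3 162 + 6 258 + 5 363 + 5 016 + 6 081 + 2 645 = 28 525
65+: 5 454 + 4 236 = 9 690
Old-age dependency ratio = 9 690 / 28 525 × 100 = 34.0
Total dependency ratio = (6 100 + 9 690) / 28 525 × 100 = 15 790 / 28 525 × 100 = 55.4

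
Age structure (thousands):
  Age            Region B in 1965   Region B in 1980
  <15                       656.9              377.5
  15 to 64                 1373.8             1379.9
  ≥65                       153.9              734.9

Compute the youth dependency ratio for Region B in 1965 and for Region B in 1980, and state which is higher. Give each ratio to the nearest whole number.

Region B in 1965: 48
Region B in 1980: 27
Higher: Region B in 1965

Region B in 1965: 656.9 / 1373.8 × 100 = 48
Region B in 1980: 377.5 / 1379.9 × 100 = 27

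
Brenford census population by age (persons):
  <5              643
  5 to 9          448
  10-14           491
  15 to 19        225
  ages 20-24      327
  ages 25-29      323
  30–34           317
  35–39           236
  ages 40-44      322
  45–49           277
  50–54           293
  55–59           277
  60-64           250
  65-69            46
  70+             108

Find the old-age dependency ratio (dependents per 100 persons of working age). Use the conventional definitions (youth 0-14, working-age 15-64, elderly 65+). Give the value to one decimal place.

0–14: 643 + 448 + 491 = 1582
15–64: 225 + 327 + 323 + 317 + 236 + 322 + 277 + 293 + 277 + 250 = 2847
65+: 46 + 108 = 154
Old-age dependency ratio = 154 / 2847 × 100 = 5.4

Old-age dependency ratio: 5.4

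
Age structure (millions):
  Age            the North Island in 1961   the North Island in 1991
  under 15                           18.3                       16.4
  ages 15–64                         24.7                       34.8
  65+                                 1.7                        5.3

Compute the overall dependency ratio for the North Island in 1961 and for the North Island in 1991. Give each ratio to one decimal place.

the North Island in 1961: 81.0
the North Island in 1991: 62.4

the North Island in 1961: (18.3 + 1.7) / 24.7 × 100 = 20.0 / 24.7 × 100 = 81.0
the North Island in 1991: (16.4 + 5.3) / 34.8 × 100 = 21.7 / 34.8 × 100 = 62.4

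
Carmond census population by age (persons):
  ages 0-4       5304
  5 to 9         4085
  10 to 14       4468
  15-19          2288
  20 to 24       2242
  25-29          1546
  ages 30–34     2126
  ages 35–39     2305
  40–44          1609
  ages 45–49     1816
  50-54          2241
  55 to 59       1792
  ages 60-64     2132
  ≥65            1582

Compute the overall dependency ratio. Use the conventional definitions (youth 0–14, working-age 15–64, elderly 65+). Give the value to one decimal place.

Total dependency ratio: 76.8

0–14: 5304 + 4085 + 4468 = 13857
15–64: 2288 + 2242 + 1546 + 2126 + 2305 + 1609 + 1816 + 2241 + 1792 + 2132 = 20097
65+: 1582
Total dependency ratio = (13857 + 1582) / 20097 × 100 = 15439 / 20097 × 100 = 76.8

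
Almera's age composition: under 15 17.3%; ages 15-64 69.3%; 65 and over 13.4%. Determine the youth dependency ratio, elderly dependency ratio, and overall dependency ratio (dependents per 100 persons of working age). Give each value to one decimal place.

Youth dependency ratio = 17.3 / 69.3 × 100 = 25.0
Old-age dependency ratio = 13.4 / 69.3 × 100 = 19.3
Total dependency ratio = (17.3 + 13.4) / 69.3 × 100 = 30.7 / 69.3 × 100 = 44.3

Youth dependency ratio: 25.0
Old-age dependency ratio: 19.3
Total dependency ratio: 44.3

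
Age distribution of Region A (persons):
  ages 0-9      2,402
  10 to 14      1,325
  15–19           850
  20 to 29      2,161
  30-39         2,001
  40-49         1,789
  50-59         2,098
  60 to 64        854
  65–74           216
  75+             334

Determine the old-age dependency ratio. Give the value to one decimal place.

0–14: 2,402 + 1,325 = 3,727
15–64: 850 + 2,161 + 2,001 + 1,789 + 2,098 + 854 = 9,753
65+: 216 + 334 = 550
Old-age dependency ratio = 550 / 9,753 × 100 = 5.6

Old-age dependency ratio: 5.6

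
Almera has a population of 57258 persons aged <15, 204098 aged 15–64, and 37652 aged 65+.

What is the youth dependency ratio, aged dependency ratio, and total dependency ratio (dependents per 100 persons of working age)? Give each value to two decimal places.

Youth dependency ratio: 28.05
Old-age dependency ratio: 18.45
Total dependency ratio: 46.50

Youth dependency ratio = 57258 / 204098 × 100 = 28.05
Old-age dependency ratio = 37652 / 204098 × 100 = 18.45
Total dependency ratio = (57258 + 37652) / 204098 × 100 = 94910 / 204098 × 100 = 46.50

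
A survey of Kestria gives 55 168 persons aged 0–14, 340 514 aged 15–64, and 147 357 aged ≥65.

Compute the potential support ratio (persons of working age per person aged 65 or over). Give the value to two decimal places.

Potential support ratio: 2.31

Potential support ratio = 340 514 / 147 357 = 2.31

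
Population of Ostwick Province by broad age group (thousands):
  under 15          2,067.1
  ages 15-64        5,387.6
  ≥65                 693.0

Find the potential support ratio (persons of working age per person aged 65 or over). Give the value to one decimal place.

Potential support ratio = 5,387.6 / 693.0 = 7.8

Potential support ratio: 7.8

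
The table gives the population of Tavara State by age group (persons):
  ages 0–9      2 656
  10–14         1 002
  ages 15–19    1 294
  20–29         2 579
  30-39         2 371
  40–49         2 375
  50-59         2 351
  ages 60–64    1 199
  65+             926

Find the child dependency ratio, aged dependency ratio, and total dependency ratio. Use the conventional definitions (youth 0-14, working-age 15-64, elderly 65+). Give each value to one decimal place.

Youth dependency ratio: 30.1
Old-age dependency ratio: 7.6
Total dependency ratio: 37.7

0–14: 2 656 + 1 002 = 3 658
15–64: 1 294 + 2 579 + 2 371 + 2 375 + 2 351 + 1 199 = 12 169
65+: 926
Youth dependency ratio = 3 658 / 12 169 × 100 = 30.1
Old-age dependency ratio = 926 / 12 169 × 100 = 7.6
Total dependency ratio = (3 658 + 926) / 12 169 × 100 = 4 584 / 12 169 × 100 = 37.7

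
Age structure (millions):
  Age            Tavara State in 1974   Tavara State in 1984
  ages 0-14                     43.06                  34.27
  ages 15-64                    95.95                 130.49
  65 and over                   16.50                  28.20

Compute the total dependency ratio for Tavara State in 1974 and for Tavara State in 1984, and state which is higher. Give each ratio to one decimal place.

Tavara State in 1974: 62.1
Tavara State in 1984: 47.9
Higher: Tavara State in 1974

Tavara State in 1974: (43.06 + 16.50) / 95.95 × 100 = 59.56 / 95.95 × 100 = 62.1
Tavara State in 1984: (34.27 + 28.20) / 130.49 × 100 = 62.47 / 130.49 × 100 = 47.9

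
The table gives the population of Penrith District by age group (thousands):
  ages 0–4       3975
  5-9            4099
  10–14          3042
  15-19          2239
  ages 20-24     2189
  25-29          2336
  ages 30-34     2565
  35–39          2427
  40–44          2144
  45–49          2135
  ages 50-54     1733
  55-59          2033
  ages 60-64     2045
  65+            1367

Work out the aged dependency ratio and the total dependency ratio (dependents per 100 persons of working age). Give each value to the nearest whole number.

0–14: 3975 + 4099 + 3042 = 11116
15–64: 2239 + 2189 + 2336 + 2565 + 2427 + 2144 + 2135 + 1733 + 2033 + 2045 = 21846
65+: 1367
Old-age dependency ratio = 1367 / 21846 × 100 = 6
Total dependency ratio = (11116 + 1367) / 21846 × 100 = 12483 / 21846 × 100 = 57

Old-age dependency ratio: 6
Total dependency ratio: 57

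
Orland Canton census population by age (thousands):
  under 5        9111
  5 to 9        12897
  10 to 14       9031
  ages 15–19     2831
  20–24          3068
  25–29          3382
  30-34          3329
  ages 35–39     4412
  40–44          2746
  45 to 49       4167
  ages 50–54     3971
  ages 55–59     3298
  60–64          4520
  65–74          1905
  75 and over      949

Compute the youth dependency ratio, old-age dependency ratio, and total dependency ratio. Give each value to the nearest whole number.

0–14: 9111 + 12897 + 9031 = 31039
15–64: 2831 + 3068 + 3382 + 3329 + 4412 + 2746 + 4167 + 3971 + 3298 + 4520 = 35724
65+: 1905 + 949 = 2854
Youth dependency ratio = 31039 / 35724 × 100 = 87
Old-age dependency ratio = 2854 / 35724 × 100 = 8
Total dependency ratio = (31039 + 2854) / 35724 × 100 = 33893 / 35724 × 100 = 95

Youth dependency ratio: 87
Old-age dependency ratio: 8
Total dependency ratio: 95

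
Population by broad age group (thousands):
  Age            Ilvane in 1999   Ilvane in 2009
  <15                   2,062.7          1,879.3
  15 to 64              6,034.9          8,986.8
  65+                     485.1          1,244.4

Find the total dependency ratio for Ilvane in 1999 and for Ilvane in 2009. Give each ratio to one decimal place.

Ilvane in 1999: 42.2
Ilvane in 2009: 34.8

Ilvane in 1999: (2,062.7 + 485.1) / 6,034.9 × 100 = 2,547.8 / 6,034.9 × 100 = 42.2
Ilvane in 2009: (1,879.3 + 1,244.4) / 8,986.8 × 100 = 3,123.7 / 8,986.8 × 100 = 34.8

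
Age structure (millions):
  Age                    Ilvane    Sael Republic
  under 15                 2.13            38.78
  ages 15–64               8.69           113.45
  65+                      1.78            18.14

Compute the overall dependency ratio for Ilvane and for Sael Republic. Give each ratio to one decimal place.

Ilvane: 45.0
Sael Republic: 50.2

Ilvane: (2.13 + 1.78) / 8.69 × 100 = 3.91 / 8.69 × 100 = 45.0
Sael Republic: (38.78 + 18.14) / 113.45 × 100 = 56.92 / 113.45 × 100 = 50.2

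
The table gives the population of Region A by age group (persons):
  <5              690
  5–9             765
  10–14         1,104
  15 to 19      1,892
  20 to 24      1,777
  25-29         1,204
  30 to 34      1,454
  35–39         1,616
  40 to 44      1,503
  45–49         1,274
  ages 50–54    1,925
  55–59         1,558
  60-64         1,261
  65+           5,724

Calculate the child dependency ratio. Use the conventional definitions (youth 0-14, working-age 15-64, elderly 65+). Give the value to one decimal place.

Youth dependency ratio: 16.5

0–14: 690 + 765 + 1,104 = 2,559
15–64: 1,892 + 1,777 + 1,204 + 1,454 + 1,616 + 1,503 + 1,274 + 1,925 + 1,558 + 1,261 = 15,464
65+: 5,724
Youth dependency ratio = 2,559 / 15,464 × 100 = 16.5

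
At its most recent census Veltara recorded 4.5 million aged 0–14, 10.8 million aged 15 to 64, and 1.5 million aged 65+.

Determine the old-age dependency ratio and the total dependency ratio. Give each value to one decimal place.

Old-age dependency ratio: 13.9
Total dependency ratio: 55.6

Old-age dependency ratio = 1.5 / 10.8 × 100 = 13.9
Total dependency ratio = (4.5 + 1.5) / 10.8 × 100 = 6.0 / 10.8 × 100 = 55.6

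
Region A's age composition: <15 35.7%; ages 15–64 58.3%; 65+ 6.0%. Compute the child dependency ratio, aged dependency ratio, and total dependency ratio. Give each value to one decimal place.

Youth dependency ratio = 35.7 / 58.3 × 100 = 61.2
Old-age dependency ratio = 6.0 / 58.3 × 100 = 10.3
Total dependency ratio = (35.7 + 6.0) / 58.3 × 100 = 41.7 / 58.3 × 100 = 71.5

Youth dependency ratio: 61.2
Old-age dependency ratio: 10.3
Total dependency ratio: 71.5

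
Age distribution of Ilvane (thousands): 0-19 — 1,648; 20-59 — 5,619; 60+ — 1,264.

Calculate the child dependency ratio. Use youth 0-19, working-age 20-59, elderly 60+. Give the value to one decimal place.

Youth dependency ratio = 1,648 / 5,619 × 100 = 29.3

Youth dependency ratio: 29.3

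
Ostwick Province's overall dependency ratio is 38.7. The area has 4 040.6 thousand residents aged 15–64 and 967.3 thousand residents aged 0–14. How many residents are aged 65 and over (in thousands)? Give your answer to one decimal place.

Total dependency ratio = (youth + elderly) / working-age × 100
38.7 = (967.3 + E) / 4 040.6 × 100
⇒ 596.4

Aged 65 and over: 596.4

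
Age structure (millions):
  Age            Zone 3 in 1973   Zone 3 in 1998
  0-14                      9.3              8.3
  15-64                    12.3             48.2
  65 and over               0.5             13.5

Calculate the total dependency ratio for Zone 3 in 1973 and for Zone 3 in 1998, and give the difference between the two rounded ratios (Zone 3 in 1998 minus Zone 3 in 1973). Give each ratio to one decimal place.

Zone 3 in 1973: (9.3 + 0.5) / 12.3 × 100 = 9.8 / 12.3 × 100 = 79.7
Zone 3 in 1998: (8.3 + 13.5) / 48.2 × 100 = 21.8 / 48.2 × 100 = 45.2

Zone 3 in 1973: 79.7
Zone 3 in 1998: 45.2
Difference: -34.5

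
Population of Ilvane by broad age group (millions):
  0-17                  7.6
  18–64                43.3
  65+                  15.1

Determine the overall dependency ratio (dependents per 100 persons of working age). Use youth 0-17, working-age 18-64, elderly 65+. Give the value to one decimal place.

Total dependency ratio = (7.6 + 15.1) / 43.3 × 100 = 22.7 / 43.3 × 100 = 52.4

Total dependency ratio: 52.4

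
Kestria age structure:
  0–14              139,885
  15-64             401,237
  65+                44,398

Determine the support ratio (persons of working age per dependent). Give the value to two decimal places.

Support ratio: 2.18

Support ratio = 401,237 / (139,885 + 44,398) = 401,237 / 184,283 = 2.18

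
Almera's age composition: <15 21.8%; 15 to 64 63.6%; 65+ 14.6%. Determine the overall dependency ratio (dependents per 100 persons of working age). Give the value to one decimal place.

Total dependency ratio: 57.2

Total dependency ratio = (21.8 + 14.6) / 63.6 × 100 = 36.4 / 63.6 × 100 = 57.2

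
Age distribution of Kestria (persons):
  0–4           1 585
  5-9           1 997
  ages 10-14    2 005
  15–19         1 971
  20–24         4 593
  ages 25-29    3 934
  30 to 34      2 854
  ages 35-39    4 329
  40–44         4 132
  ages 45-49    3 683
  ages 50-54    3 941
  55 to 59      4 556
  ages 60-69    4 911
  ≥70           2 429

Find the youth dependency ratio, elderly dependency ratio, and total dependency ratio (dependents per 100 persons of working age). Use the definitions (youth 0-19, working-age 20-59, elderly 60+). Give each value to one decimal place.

Youth dependency ratio: 23.6
Old-age dependency ratio: 22.9
Total dependency ratio: 46.5

0–19: 1 585 + 1 997 + 2 005 + 1 971 = 7 558
20–59: 4 593 + 3 934 + 2 854 + 4 329 + 4 132 + 3 683 + 3 941 + 4 556 = 32 022
60+: 4 911 + 2 429 = 7 340
Youth dependency ratio = 7 558 / 32 022 × 100 = 23.6
Old-age dependency ratio = 7 340 / 32 022 × 100 = 22.9
Total dependency ratio = (7 558 + 7 340) / 32 022 × 100 = 14 898 / 32 022 × 100 = 46.5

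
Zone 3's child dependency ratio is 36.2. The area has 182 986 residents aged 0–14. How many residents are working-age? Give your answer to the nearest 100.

Working-age: 505 500

Youth dependency ratio = youth / working-age × 100
36.2 = 182 986 / W × 100
⇒ 505 500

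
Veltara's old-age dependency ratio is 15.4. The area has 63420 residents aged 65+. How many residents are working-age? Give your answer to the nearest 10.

Working-age: 411820

Old-age dependency ratio = elderly / working-age × 100
15.4 = 63420 / W × 100
⇒ 411820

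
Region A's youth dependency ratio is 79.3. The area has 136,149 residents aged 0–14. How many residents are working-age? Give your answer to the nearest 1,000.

Youth dependency ratio = youth / working-age × 100
79.3 = 136,149 / W × 100
⇒ 172,000

Working-age: 172,000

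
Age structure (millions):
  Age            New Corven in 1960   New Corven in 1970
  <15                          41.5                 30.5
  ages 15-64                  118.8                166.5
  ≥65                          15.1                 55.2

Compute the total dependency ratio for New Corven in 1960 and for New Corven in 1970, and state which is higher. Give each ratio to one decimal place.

New Corven in 1960: 47.6
New Corven in 1970: 51.5
Higher: New Corven in 1970

New Corven in 1960: (41.5 + 15.1) / 118.8 × 100 = 56.6 / 118.8 × 100 = 47.6
New Corven in 1970: (30.5 + 55.2) / 166.5 × 100 = 85.7 / 166.5 × 100 = 51.5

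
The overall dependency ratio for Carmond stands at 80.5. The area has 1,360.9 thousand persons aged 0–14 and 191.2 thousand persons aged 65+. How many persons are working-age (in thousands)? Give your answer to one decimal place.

Working-age: 1,928.1

Total dependency ratio = (youth + elderly) / working-age × 100
80.5 = (1,360.9 + 191.2) / W × 100
⇒ 1,928.1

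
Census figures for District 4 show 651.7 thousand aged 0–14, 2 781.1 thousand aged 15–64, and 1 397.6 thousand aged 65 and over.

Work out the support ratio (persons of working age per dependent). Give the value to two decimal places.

Support ratio: 1.36

Support ratio = 2 781.1 / (651.7 + 1 397.6) = 2 781.1 / 2 049.3 = 1.36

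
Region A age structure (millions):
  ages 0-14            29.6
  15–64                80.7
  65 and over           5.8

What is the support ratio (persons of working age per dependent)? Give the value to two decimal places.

Support ratio: 2.28

Support ratio = 80.7 / (29.6 + 5.8) = 80.7 / 35.4 = 2.28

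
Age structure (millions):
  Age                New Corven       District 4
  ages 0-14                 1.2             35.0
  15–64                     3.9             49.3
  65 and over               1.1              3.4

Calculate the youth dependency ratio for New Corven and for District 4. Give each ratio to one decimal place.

New Corven: 30.8
District 4: 71.0

New Corven: 1.2 / 3.9 × 100 = 30.8
District 4: 35.0 / 49.3 × 100 = 71.0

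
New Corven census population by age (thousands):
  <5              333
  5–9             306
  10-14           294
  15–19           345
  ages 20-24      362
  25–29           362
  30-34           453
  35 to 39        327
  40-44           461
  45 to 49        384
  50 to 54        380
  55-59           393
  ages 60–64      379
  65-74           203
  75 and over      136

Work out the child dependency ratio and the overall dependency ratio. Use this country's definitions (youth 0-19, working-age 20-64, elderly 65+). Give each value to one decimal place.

Youth dependency ratio: 36.5
Total dependency ratio: 46.2

0–19: 333 + 306 + 294 + 345 = 1278
20–64: 362 + 362 + 453 + 327 + 461 + 384 + 380 + 393 + 379 = 3501
65+: 203 + 136 = 339
Youth dependency ratio = 1278 / 3501 × 100 = 36.5
Total dependency ratio = (1278 + 339) / 3501 × 100 = 1617 / 3501 × 100 = 46.2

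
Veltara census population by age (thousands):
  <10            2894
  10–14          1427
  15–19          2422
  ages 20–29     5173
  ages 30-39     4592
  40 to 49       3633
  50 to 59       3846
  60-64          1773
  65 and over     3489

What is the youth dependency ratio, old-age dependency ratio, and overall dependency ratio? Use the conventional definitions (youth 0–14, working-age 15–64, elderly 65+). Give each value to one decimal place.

0–14: 2894 + 1427 = 4321
15–64: 2422 + 5173 + 4592 + 3633 + 3846 + 1773 = 21439
65+: 3489
Youth dependency ratio = 4321 / 21439 × 100 = 20.2
Old-age dependency ratio = 3489 / 21439 × 100 = 16.3
Total dependency ratio = (4321 + 3489) / 21439 × 100 = 7810 / 21439 × 100 = 36.4

Youth dependency ratio: 20.2
Old-age dependency ratio: 16.3
Total dependency ratio: 36.4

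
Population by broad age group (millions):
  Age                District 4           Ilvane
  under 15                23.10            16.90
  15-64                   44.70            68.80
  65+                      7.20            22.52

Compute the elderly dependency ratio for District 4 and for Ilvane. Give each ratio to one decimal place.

District 4: 16.1
Ilvane: 32.7

District 4: 7.20 / 44.70 × 100 = 16.1
Ilvane: 22.52 / 68.80 × 100 = 32.7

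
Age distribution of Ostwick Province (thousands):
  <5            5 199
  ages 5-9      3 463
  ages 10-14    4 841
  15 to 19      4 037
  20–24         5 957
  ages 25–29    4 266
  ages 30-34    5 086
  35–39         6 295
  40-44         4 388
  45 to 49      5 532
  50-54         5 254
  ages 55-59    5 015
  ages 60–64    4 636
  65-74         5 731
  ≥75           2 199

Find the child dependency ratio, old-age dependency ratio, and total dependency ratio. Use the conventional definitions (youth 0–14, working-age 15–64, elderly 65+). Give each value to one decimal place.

0–14: 5 199 + 3 463 + 4 841 = 13 503
15–64: 4 037 + 5 957 + 4 266 + 5 086 + 6 295 + 4 388 + 5 532 + 5 254 + 5 015 + 4 636 = 50 466
65+: 5 731 + 2 199 = 7 930
Youth dependency ratio = 13 503 / 50 466 × 100 = 26.8
Old-age dependency ratio = 7 930 / 50 466 × 100 = 15.7
Total dependency ratio = (13 503 + 7 930) / 50 466 × 100 = 21 433 / 50 466 × 100 = 42.5

Youth dependency ratio: 26.8
Old-age dependency ratio: 15.7
Total dependency ratio: 42.5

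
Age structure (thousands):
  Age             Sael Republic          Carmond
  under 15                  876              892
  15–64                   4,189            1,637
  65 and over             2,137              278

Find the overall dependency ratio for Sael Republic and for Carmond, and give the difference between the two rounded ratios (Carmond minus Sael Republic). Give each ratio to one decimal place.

Sael Republic: 71.9
Carmond: 71.5
Difference: -0.4

Sael Republic: (876 + 2,137) / 4,189 × 100 = 3,013 / 4,189 × 100 = 71.9
Carmond: (892 + 278) / 1,637 × 100 = 1,170 / 1,637 × 100 = 71.5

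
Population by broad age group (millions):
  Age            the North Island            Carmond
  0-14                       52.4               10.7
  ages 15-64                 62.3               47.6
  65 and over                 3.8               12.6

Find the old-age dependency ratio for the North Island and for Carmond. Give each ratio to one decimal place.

the North Island: 3.8 / 62.3 × 100 = 6.1
Carmond: 12.6 / 47.6 × 100 = 26.5

the North Island: 6.1
Carmond: 26.5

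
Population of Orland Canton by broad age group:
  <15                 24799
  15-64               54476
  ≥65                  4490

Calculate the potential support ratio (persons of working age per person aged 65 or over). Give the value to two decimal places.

Potential support ratio: 12.13

Potential support ratio = 54476 / 4490 = 12.13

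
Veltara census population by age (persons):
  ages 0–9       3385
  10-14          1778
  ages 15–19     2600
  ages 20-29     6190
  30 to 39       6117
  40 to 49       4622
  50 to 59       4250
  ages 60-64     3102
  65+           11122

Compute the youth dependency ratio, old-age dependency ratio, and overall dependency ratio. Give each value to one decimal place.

Youth dependency ratio: 19.2
Old-age dependency ratio: 41.4
Total dependency ratio: 60.6

0–14: 3385 + 1778 = 5163
15–64: 2600 + 6190 + 6117 + 4622 + 4250 + 3102 = 26881
65+: 11122
Youth dependency ratio = 5163 / 26881 × 100 = 19.2
Old-age dependency ratio = 11122 / 26881 × 100 = 41.4
Total dependency ratio = (5163 + 11122) / 26881 × 100 = 16285 / 26881 × 100 = 60.6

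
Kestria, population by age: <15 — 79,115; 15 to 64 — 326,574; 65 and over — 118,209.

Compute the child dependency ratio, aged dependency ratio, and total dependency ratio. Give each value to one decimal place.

Youth dependency ratio = 79,115 / 326,574 × 100 = 24.2
Old-age dependency ratio = 118,209 / 326,574 × 100 = 36.2
Total dependency ratio = (79,115 + 118,209) / 326,574 × 100 = 197,324 / 326,574 × 100 = 60.4

Youth dependency ratio: 24.2
Old-age dependency ratio: 36.2
Total dependency ratio: 60.4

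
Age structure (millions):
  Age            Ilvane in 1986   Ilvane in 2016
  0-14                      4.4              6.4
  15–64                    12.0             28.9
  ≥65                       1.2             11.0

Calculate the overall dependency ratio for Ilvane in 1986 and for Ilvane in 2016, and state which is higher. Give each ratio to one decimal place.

Ilvane in 1986: 46.7
Ilvane in 2016: 60.2
Higher: Ilvane in 2016

Ilvane in 1986: (4.4 + 1.2) / 12.0 × 100 = 5.6 / 12.0 × 100 = 46.7
Ilvane in 2016: (6.4 + 11.0) / 28.9 × 100 = 17.4 / 28.9 × 100 = 60.2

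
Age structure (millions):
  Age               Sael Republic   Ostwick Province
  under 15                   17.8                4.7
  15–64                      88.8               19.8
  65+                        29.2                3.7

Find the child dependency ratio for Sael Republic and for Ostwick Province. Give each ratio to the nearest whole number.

Sael Republic: 17.8 / 88.8 × 100 = 20
Ostwick Province: 4.7 / 19.8 × 100 = 24

Sael Republic: 20
Ostwick Province: 24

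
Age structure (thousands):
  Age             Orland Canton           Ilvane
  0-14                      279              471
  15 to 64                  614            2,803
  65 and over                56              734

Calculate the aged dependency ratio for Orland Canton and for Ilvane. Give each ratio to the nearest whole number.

Orland Canton: 9
Ilvane: 26

Orland Canton: 56 / 614 × 100 = 9
Ilvane: 734 / 2,803 × 100 = 26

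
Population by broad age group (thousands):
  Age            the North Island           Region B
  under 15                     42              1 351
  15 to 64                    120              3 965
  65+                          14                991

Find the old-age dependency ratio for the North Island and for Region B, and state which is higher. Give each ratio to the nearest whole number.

the North Island: 12
Region B: 25
Higher: Region B

the North Island: 14 / 120 × 100 = 12
Region B: 991 / 3 965 × 100 = 25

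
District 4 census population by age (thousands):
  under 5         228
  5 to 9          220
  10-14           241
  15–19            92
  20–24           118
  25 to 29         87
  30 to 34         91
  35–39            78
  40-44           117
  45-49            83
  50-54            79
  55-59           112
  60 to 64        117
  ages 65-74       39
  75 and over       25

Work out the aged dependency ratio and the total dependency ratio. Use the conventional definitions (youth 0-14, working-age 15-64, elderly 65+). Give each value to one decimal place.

0–14: 228 + 220 + 241 = 689
15–64: 92 + 118 + 87 + 91 + 78 + 117 + 83 + 79 + 112 + 117 = 974
65+: 39 + 25 = 64
Old-age dependency ratio = 64 / 974 × 100 = 6.6
Total dependency ratio = (689 + 64) / 974 × 100 = 753 / 974 × 100 = 77.3

Old-age dependency ratio: 6.6
Total dependency ratio: 77.3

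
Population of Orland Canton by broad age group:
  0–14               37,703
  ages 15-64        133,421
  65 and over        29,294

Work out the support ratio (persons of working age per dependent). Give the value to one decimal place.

Support ratio = 133,421 / (37,703 + 29,294) = 133,421 / 66,997 = 2.0

Support ratio: 2.0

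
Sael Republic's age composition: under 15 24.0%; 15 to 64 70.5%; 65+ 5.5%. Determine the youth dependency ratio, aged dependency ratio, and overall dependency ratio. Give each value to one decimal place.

Youth dependency ratio: 34.0
Old-age dependency ratio: 7.8
Total dependency ratio: 41.8

Youth dependency ratio = 24.0 / 70.5 × 100 = 34.0
Old-age dependency ratio = 5.5 / 70.5 × 100 = 7.8
Total dependency ratio = (24.0 + 5.5) / 70.5 × 100 = 29.5 / 70.5 × 100 = 41.8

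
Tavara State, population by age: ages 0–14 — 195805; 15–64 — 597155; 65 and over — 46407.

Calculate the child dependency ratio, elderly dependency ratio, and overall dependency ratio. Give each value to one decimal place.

Youth dependency ratio = 195805 / 597155 × 100 = 32.8
Old-age dependency ratio = 46407 / 597155 × 100 = 7.8
Total dependency ratio = (195805 + 46407) / 597155 × 100 = 242212 / 597155 × 100 = 40.6

Youth dependency ratio: 32.8
Old-age dependency ratio: 7.8
Total dependency ratio: 40.6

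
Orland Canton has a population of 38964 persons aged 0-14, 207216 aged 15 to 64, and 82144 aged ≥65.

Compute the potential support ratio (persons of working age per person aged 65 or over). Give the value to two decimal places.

Potential support ratio: 2.52

Potential support ratio = 207216 / 82144 = 2.52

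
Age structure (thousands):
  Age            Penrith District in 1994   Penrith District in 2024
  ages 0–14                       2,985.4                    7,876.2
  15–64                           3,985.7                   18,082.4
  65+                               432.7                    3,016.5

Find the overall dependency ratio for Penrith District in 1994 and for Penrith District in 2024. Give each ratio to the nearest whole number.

Penrith District in 1994: (2,985.4 + 432.7) / 3,985.7 × 100 = 3,418.1 / 3,985.7 × 100 = 86
Penrith District in 2024: (7,876.2 + 3,016.5) / 18,082.4 × 100 = 10,892.7 / 18,082.4 × 100 = 60

Penrith District in 1994: 86
Penrith District in 2024: 60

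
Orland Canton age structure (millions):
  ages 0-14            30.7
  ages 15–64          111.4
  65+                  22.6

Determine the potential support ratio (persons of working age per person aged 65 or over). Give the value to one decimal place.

Potential support ratio = 111.4 / 22.6 = 4.9

Potential support ratio: 4.9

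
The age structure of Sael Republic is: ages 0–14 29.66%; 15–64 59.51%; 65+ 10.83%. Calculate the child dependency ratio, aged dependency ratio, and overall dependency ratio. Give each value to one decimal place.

Youth dependency ratio: 49.8
Old-age dependency ratio: 18.2
Total dependency ratio: 68.0

Youth dependency ratio = 29.66 / 59.51 × 100 = 49.8
Old-age dependency ratio = 10.83 / 59.51 × 100 = 18.2
Total dependency ratio = (29.66 + 10.83) / 59.51 × 100 = 40.49 / 59.51 × 100 = 68.0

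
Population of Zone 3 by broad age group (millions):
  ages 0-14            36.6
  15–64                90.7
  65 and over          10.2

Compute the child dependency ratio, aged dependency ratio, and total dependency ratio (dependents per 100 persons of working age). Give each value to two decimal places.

Youth dependency ratio = 36.6 / 90.7 × 100 = 40.35
Old-age dependency ratio = 10.2 / 90.7 × 100 = 11.25
Total dependency ratio = (36.6 + 10.2) / 90.7 × 100 = 46.8 / 90.7 × 100 = 51.60

Youth dependency ratio: 40.35
Old-age dependency ratio: 11.25
Total dependency ratio: 51.60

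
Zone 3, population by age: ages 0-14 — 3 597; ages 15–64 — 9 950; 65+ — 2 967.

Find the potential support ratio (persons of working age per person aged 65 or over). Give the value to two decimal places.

Potential support ratio: 3.35

Potential support ratio = 9 950 / 2 967 = 3.35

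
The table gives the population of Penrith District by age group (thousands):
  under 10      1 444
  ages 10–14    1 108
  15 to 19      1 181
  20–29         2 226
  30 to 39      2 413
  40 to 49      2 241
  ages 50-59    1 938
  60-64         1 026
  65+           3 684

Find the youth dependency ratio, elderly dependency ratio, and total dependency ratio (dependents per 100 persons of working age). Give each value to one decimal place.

0–14: 1 444 + 1 108 = 2 552
15–64: 1 181 + 2 226 + 2 413 + 2 241 + 1 938 + 1 026 = 11 025
65+: 3 684
Youth dependency ratio = 2 552 / 11 025 × 100 = 23.1
Old-age dependency ratio = 3 684 / 11 025 × 100 = 33.4
Total dependency ratio = (2 552 + 3 684) / 11 025 × 100 = 6 236 / 11 025 × 100 = 56.6

Youth dependency ratio: 23.1
Old-age dependency ratio: 33.4
Total dependency ratio: 56.6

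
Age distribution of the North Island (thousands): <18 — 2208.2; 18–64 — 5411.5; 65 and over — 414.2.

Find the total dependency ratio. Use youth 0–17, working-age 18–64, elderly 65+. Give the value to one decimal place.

Total dependency ratio: 48.5

Total dependency ratio = (2208.2 + 414.2) / 5411.5 × 100 = 2622.4 / 5411.5 × 100 = 48.5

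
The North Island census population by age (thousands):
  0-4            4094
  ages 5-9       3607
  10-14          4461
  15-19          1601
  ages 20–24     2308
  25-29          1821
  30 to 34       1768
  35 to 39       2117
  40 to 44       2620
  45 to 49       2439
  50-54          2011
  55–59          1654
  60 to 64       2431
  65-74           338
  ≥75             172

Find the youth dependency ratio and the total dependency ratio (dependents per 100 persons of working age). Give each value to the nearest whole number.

Youth dependency ratio: 59
Total dependency ratio: 61

0–14: 4094 + 3607 + 4461 = 12162
15–64: 1601 + 2308 + 1821 + 1768 + 2117 + 2620 + 2439 + 2011 + 1654 + 2431 = 20770
65+: 338 + 172 = 510
Youth dependency ratio = 12162 / 20770 × 100 = 59
Total dependency ratio = (12162 + 510) / 20770 × 100 = 12672 / 20770 × 100 = 61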